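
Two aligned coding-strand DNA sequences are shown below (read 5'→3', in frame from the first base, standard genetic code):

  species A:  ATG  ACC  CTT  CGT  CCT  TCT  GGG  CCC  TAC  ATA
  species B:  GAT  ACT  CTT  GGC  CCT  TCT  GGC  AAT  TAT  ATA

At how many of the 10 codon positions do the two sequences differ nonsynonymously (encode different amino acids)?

3

Codon 1: ATG Met / GAT Asp — nonsynonymous.
Codon 2: ACC Thr / ACT Thr — synonymous.
Codon 3: CTT Leu / CTT Leu — identical.
Codon 4: CGT Arg / GGC Gly — nonsynonymous.
Codon 5: CCT Pro / CCT Pro — identical.
Codon 6: TCT Ser / TCT Ser — identical.
Codon 7: GGG Gly / GGC Gly — synonymous.
Codon 8: CCC Pro / AAT Asn — nonsynonymous.
Codon 9: TAC Tyr / TAT Tyr — synonymous.
Codon 10: ATA Ile / ATA Ile — identical.
Nonsynonymous differences: 3.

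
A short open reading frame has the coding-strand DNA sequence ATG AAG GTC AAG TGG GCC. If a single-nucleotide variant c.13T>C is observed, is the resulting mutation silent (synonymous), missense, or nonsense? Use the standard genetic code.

Position 13 falls in codon 5: TGG → Trp.
After the substitution the codon is CGG → Arg.
Trp ≠ Arg, so this is a missense mutation.

missense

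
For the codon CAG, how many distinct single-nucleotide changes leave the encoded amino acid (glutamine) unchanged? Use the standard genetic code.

Position 1: none → 0 synonymous.
Position 2: none → 0 synonymous.
Position 3: CAA → 1 synonymous.
Total: 0 + 0 + 1 = 1.

1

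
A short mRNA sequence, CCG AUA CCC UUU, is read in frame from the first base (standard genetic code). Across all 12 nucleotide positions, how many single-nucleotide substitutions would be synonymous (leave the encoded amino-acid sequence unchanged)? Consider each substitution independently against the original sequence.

Codon 1 (CCG, Pro): 3 synonymous substitutions.
Codon 2 (AUA, Ile): 2 synonymous substitutions.
Codon 3 (CCC, Pro): 3 synonymous substitutions.
Codon 4 (UUU, Phe): 1 synonymous substitution.
Total: 3 + 2 + 3 + 1 = 9.

9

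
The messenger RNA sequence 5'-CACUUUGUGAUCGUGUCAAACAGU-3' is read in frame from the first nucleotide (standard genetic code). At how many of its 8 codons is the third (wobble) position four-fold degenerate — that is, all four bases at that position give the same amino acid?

Codon 1 CAC (His): third position 2-fold.
Codon 2 UUU (Phe): third position 2-fold.
Codon 3 GUG (Val): third position 4-fold.
Codon 4 AUC (Ile): third position 3-fold.
Codon 5 GUG (Val): third position 4-fold.
Codon 6 UCA (Ser): third position 4-fold.
Codon 7 AAC (Asn): third position 2-fold.
Codon 8 AGU (Ser): third position 2-fold.
Four-fold degenerate third positions: 3.

3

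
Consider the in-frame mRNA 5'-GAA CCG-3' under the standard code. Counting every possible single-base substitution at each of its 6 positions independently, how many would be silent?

Codon 1 (GAA, Glu): 1 synonymous substitution.
Codon 2 (CCG, Pro): 3 synonymous substitutions.
Total: 1 + 3 = 4.

4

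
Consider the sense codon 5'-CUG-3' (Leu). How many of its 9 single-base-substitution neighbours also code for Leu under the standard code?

Position 1: UUG → 1 synonymous.
Position 2: none → 0 synonymous.
Position 3: CUU, CUC, CUA → 3 synonymous.
Total: 1 + 0 + 3 = 4.

4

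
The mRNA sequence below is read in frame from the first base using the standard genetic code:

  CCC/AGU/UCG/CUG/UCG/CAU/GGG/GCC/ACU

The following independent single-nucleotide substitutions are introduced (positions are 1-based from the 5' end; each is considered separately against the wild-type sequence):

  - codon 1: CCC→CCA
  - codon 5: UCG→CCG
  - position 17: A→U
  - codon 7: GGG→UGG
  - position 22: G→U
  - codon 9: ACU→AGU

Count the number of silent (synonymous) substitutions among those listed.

Codon 1: CCC (Pro) → CCA (Pro) — synonymous.
Codon 5: UCG (Ser) → CCG (Pro) — missense.
Codon 6: CAU (His) → CUU (Leu) — missense.
Codon 7: GGG (Gly) → UGG (Trp) — missense.
Codon 8: GCC (Ala) → UCC (Ser) — missense.
Codon 9: ACU (Thr) → AGU (Ser) — missense.
Synonymous: 1 of 6.

1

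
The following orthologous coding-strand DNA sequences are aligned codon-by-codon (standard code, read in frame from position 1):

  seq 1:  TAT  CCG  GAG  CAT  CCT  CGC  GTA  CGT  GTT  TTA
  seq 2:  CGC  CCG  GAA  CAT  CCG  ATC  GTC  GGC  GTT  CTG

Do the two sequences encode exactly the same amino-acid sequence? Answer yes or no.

no

Codon 1: TAT Tyr / CGC Arg — nonsynonymous.
Codon 2: CCG Pro / CCG Pro — identical.
Codon 3: GAG Glu / GAA Glu — synonymous.
Codon 4: CAT His / CAT His — identical.
Codon 5: CCT Pro / CCG Pro — synonymous.
Codon 6: CGC Arg / ATC Ile — nonsynonymous.
Codon 7: GTA Val / GTC Val — synonymous.
Codon 8: CGT Arg / GGC Gly — nonsynonymous.
Codon 9: GTT Val / GTT Val — identical.
Codon 10: TTA Leu / CTG Leu — synonymous.
Nonsynonymous differences: 3 → different protein.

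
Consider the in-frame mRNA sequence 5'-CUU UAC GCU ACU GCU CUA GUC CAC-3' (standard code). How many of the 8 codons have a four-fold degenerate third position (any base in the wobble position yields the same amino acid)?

6

Codon 1 CUU (Leu): third position 4-fold.
Codon 2 UAC (Tyr): third position 2-fold.
Codon 3 GCU (Ala): third position 4-fold.
Codon 4 ACU (Thr): third position 4-fold.
Codon 5 GCU (Ala): third position 4-fold.
Codon 6 CUA (Leu): third position 4-fold.
Codon 7 GUC (Val): third position 4-fold.
Codon 8 CAC (His): third position 2-fold.
Four-fold degenerate third positions: 6.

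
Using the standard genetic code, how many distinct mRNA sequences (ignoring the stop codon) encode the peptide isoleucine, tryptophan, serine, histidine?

Ile: 3 codons.
Trp: 1 codon.
Ser: 6 codons.
His: 2 codons.
3 × 1 × 6 × 2 = 36.

36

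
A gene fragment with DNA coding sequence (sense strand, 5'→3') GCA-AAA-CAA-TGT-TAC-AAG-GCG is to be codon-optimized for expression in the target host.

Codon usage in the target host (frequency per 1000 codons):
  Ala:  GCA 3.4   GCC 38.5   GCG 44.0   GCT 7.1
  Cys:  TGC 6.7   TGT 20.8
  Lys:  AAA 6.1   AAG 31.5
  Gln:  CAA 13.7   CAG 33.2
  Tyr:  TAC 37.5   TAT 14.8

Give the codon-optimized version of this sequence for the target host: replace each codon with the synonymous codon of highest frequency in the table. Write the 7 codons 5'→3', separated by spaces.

GCG AAG CAG TGT TAC AAG GCG

Codon 1 (Ala): best is GCG at 44.0.
Codon 2 (Lys): best is AAG at 31.5.
Codon 3 (Gln): best is CAG at 33.2.
Codon 4 (Cys): best is TGT at 20.8.
Codon 5 (Tyr): best is TAC at 37.5.
Codon 6 (Lys): best is AAG at 31.5.
Codon 7 (Ala): best is GCG at 44.0.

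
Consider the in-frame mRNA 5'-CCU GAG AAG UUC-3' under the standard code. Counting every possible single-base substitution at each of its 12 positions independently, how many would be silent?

Codon 1 (CCU, Pro): 3 synonymous substitutions.
Codon 2 (GAG, Glu): 1 synonymous substitution.
Codon 3 (AAG, Lys): 1 synonymous substitution.
Codon 4 (UUC, Phe): 1 synonymous substitution.
Total: 3 + 1 + 1 + 1 = 6.

6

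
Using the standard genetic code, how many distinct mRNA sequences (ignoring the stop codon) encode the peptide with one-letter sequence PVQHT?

Pro: 4 codons.
Val: 4 codons.
Gln: 2 codons.
His: 2 codons.
Thr: 4 codons.
4 × 4 × 2 × 2 × 4 = 256.

256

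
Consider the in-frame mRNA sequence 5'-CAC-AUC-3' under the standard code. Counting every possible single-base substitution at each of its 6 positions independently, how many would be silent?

3

Codon 1 (CAC, His): 1 synonymous substitution.
Codon 2 (AUC, Ile): 2 synonymous substitutions.
Total: 1 + 2 = 3.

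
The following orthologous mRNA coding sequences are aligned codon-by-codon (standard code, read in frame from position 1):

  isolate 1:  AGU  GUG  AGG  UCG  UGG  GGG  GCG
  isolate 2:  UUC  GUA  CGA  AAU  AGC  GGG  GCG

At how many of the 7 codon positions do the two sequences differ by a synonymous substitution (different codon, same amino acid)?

2

Codon 1: AGU Ser / UUC Phe — nonsynonymous.
Codon 2: GUG Val / GUA Val — synonymous.
Codon 3: AGG Arg / CGA Arg — synonymous.
Codon 4: UCG Ser / AAU Asn — nonsynonymous.
Codon 5: UGG Trp / AGC Ser — nonsynonymous.
Codon 6: GGG Gly / GGG Gly — identical.
Codon 7: GCG Ala / GCG Ala — identical.
Synonymous differences: 2.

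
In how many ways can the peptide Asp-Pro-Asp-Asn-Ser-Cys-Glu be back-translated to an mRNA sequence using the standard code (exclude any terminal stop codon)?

Asp: 2 codons.
Pro: 4 codons.
Asp: 2 codons.
Asn: 2 codons.
Ser: 6 codons.
Cys: 2 codons.
Glu: 2 codons.
2 × 4 × 2 × 2 × 6 × 2 × 2 = 768.

768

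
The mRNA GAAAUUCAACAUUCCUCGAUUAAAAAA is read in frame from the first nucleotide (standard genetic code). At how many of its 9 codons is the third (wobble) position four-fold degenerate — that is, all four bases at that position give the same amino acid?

Codon 1 GAA (Glu): third position 2-fold.
Codon 2 AUU (Ile): third position 3-fold.
Codon 3 CAA (Gln): third position 2-fold.
Codon 4 CAU (His): third position 2-fold.
Codon 5 UCC (Ser): third position 4-fold.
Codon 6 UCG (Ser): third position 4-fold.
Codon 7 AUU (Ile): third position 3-fold.
Codon 8 AAA (Lys): third position 2-fold.
Codon 9 AAA (Lys): third position 2-fold.
Four-fold degenerate third positions: 2.

2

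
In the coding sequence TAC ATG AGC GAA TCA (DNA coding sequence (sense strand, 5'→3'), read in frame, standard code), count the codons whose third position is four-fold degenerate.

Codon 1 TAC (Tyr): third position 2-fold.
Codon 2 ATG (Met): third position 1-fold.
Codon 3 AGC (Ser): third position 2-fold.
Codon 4 GAA (Glu): third position 2-fold.
Codon 5 TCA (Ser): third position 4-fold.
Four-fold degenerate third positions: 1.

1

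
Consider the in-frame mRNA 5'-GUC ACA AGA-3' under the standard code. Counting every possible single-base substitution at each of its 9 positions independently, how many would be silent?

Codon 1 (GUC, Val): 3 synonymous substitutions.
Codon 2 (ACA, Thr): 3 synonymous substitutions.
Codon 3 (AGA, Arg): 2 synonymous substitutions.
Total: 3 + 3 + 2 = 8.

8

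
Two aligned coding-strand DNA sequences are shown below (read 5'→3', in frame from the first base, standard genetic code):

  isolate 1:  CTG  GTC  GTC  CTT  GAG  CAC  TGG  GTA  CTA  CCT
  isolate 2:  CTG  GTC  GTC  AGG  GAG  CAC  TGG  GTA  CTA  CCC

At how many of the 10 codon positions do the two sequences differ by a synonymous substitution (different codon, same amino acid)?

1

Codon 1: CTG Leu / CTG Leu — identical.
Codon 2: GTC Val / GTC Val — identical.
Codon 3: GTC Val / GTC Val — identical.
Codon 4: CTT Leu / AGG Arg — nonsynonymous.
Codon 5: GAG Glu / GAG Glu — identical.
Codon 6: CAC His / CAC His — identical.
Codon 7: TGG Trp / TGG Trp — identical.
Codon 8: GTA Val / GTA Val — identical.
Codon 9: CTA Leu / CTA Leu — identical.
Codon 10: CCT Pro / CCC Pro — synonymous.
Synonymous differences: 1.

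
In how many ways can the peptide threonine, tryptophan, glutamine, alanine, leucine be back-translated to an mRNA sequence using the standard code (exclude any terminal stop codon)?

Thr: 4 codons.
Trp: 1 codon.
Gln: 2 codons.
Ala: 4 codons.
Leu: 6 codons.
4 × 1 × 2 × 4 × 6 = 192.

192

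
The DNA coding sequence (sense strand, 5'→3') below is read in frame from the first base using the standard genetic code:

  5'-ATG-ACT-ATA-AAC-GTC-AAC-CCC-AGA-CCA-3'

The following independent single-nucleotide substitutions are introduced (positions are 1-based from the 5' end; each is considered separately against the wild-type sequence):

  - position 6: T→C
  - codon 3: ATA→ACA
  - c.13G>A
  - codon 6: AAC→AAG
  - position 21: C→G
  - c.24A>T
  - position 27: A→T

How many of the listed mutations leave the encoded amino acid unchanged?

3

Codon 2: ACT (Thr) → ACC (Thr) — synonymous.
Codon 3: ATA (Ile) → ACA (Thr) — missense.
Codon 5: GTC (Val) → ATC (Ile) — missense.
Codon 6: AAC (Asn) → AAG (Lys) — missense.
Codon 7: CCC (Pro) → CCG (Pro) — synonymous.
Codon 8: AGA (Arg) → AGT (Ser) — missense.
Codon 9: CCA (Pro) → CCT (Pro) — synonymous.
Synonymous: 3 of 7.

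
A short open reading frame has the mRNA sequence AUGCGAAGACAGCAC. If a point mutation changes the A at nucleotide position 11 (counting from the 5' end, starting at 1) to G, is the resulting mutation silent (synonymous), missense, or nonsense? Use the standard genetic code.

missense

Position 11 falls in codon 4: CAG → Gln.
After the substitution the codon is CGG → Arg.
Gln ≠ Arg, so this is a missense mutation.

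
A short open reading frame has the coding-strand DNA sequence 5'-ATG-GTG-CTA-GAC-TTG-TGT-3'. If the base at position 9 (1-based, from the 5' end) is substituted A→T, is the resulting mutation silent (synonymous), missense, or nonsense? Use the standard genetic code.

Position 9 falls in codon 3: CTA → Leu.
After the substitution the codon is CTT → Leu.
Both encode Leu, so the change is synonymous.

silent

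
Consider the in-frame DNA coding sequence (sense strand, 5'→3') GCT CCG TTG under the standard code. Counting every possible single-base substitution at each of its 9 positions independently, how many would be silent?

Codon 1 (GCT, Ala): 3 synonymous substitutions.
Codon 2 (CCG, Pro): 3 synonymous substitutions.
Codon 3 (TTG, Leu): 2 synonymous substitutions.
Total: 3 + 3 + 2 = 8.

8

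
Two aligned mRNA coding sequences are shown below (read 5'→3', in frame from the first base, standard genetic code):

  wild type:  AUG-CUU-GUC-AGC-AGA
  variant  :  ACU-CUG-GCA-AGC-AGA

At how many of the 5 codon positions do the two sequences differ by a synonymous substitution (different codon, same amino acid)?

1

Codon 1: AUG Met / ACU Thr — nonsynonymous.
Codon 2: CUU Leu / CUG Leu — synonymous.
Codon 3: GUC Val / GCA Ala — nonsynonymous.
Codon 4: AGC Ser / AGC Ser — identical.
Codon 5: AGA Arg / AGA Arg — identical.
Synonymous differences: 1.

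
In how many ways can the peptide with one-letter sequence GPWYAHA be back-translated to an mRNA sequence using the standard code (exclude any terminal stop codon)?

1024

Gly: 4 codons.
Pro: 4 codons.
Trp: 1 codon.
Tyr: 2 codons.
Ala: 4 codons.
His: 2 codons.
Ala: 4 codons.
4 × 4 × 1 × 2 × 4 × 2 × 4 = 1024.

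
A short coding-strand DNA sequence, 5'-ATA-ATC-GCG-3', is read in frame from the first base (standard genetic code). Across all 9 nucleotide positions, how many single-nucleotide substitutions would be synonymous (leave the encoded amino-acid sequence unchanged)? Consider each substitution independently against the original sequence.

Codon 1 (ATA, Ile): 2 synonymous substitutions.
Codon 2 (ATC, Ile): 2 synonymous substitutions.
Codon 3 (GCG, Ala): 3 synonymous substitutions.
Total: 2 + 2 + 3 = 7.

7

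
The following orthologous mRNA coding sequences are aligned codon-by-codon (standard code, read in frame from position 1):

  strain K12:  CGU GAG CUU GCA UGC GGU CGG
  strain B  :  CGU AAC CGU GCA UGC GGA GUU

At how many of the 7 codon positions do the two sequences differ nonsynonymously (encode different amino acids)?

Codon 1: CGU Arg / CGU Arg — identical.
Codon 2: GAG Glu / AAC Asn — nonsynonymous.
Codon 3: CUU Leu / CGU Arg — nonsynonymous.
Codon 4: GCA Ala / GCA Ala — identical.
Codon 5: UGC Cys / UGC Cys — identical.
Codon 6: GGU Gly / GGA Gly — synonymous.
Codon 7: CGG Arg / GUU Val — nonsynonymous.
Nonsynonymous differences: 3.

3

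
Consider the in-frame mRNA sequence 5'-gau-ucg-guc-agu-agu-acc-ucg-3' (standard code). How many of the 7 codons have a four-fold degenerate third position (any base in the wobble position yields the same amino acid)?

4

Codon 1 GAU (Asp): third position 2-fold.
Codon 2 UCG (Ser): third position 4-fold.
Codon 3 GUC (Val): third position 4-fold.
Codon 4 AGU (Ser): third position 2-fold.
Codon 5 AGU (Ser): third position 2-fold.
Codon 6 ACC (Thr): third position 4-fold.
Codon 7 UCG (Ser): third position 4-fold.
Four-fold degenerate third positions: 4.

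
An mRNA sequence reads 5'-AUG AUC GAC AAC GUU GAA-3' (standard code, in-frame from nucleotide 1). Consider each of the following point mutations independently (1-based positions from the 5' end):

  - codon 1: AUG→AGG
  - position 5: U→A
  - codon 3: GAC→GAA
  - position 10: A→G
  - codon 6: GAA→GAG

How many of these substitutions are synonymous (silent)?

Codon 1: AUG (Met) → AGG (Arg) — missense.
Codon 2: AUC (Ile) → AAC (Asn) — missense.
Codon 3: GAC (Asp) → GAA (Glu) — missense.
Codon 4: AAC (Asn) → GAC (Asp) — missense.
Codon 6: GAA (Glu) → GAG (Glu) — synonymous.
Synonymous: 1 of 5.

1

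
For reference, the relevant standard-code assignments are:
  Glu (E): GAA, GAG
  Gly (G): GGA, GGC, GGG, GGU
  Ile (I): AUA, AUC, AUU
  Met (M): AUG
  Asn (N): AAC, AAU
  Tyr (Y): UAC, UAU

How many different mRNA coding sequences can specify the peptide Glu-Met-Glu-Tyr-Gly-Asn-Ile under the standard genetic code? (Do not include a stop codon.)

Glu: 2 codons.
Met: 1 codon.
Glu: 2 codons.
Tyr: 2 codons.
Gly: 4 codons.
Asn: 2 codons.
Ile: 3 codons.
2 × 1 × 2 × 2 × 4 × 2 × 3 = 192.

192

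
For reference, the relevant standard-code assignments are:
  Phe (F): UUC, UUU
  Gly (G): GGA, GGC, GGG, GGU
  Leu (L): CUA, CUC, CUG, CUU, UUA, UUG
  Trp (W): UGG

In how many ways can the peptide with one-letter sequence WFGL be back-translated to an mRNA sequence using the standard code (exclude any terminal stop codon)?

Trp: 1 codon.
Phe: 2 codons.
Gly: 4 codons.
Leu: 6 codons.
1 × 2 × 4 × 6 = 48.

48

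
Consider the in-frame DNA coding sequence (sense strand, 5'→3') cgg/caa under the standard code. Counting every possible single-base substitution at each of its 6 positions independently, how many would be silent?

Codon 1 (CGG, Arg): 4 synonymous substitutions.
Codon 2 (CAA, Gln): 1 synonymous substitution.
Total: 4 + 1 = 5.

5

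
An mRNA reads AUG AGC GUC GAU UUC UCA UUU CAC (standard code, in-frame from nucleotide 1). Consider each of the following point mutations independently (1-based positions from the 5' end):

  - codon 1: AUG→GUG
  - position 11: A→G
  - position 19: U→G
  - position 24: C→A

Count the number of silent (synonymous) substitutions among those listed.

0

Codon 1: AUG (Met) → GUG (Val) — missense.
Codon 4: GAU (Asp) → GGU (Gly) — missense.
Codon 7: UUU (Phe) → GUU (Val) — missense.
Codon 8: CAC (His) → CAA (Gln) — missense.
Synonymous: 0 of 4.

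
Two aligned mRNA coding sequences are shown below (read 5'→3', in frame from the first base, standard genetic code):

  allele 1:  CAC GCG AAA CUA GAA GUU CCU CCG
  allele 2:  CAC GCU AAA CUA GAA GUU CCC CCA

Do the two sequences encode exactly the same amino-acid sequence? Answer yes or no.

Codon 1: CAC His / CAC His — identical.
Codon 2: GCG Ala / GCU Ala — synonymous.
Codon 3: AAA Lys / AAA Lys — identical.
Codon 4: CUA Leu / CUA Leu — identical.
Codon 5: GAA Glu / GAA Glu — identical.
Codon 6: GUU Val / GUU Val — identical.
Codon 7: CCU Pro / CCC Pro — synonymous.
Codon 8: CCG Pro / CCA Pro — synonymous.
Nonsynonymous differences: 0 → same protein.

yes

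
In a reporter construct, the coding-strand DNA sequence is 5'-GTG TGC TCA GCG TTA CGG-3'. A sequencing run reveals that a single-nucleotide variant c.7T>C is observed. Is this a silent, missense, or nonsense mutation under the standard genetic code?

missense

Position 7 falls in codon 3: TCA → Ser.
After the substitution the codon is CCA → Pro.
Ser ≠ Pro, so this is a missense mutation.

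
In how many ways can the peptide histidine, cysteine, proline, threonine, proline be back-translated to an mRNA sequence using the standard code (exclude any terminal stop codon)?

His: 2 codons.
Cys: 2 codons.
Pro: 4 codons.
Thr: 4 codons.
Pro: 4 codons.
2 × 2 × 4 × 4 × 4 = 256.

256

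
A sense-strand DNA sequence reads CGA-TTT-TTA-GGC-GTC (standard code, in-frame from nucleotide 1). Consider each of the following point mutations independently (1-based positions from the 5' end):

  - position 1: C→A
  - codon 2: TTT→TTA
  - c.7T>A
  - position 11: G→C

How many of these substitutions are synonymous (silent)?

1

Codon 1: CGA (Arg) → AGA (Arg) — synonymous.
Codon 2: TTT (Phe) → TTA (Leu) — missense.
Codon 3: TTA (Leu) → ATA (Ile) — missense.
Codon 4: GGC (Gly) → GCC (Ala) — missense.
Synonymous: 1 of 4.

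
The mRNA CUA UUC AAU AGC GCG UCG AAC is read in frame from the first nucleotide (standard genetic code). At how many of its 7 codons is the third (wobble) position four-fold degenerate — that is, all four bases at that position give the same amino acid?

3

Codon 1 CUA (Leu): third position 4-fold.
Codon 2 UUC (Phe): third position 2-fold.
Codon 3 AAU (Asn): third position 2-fold.
Codon 4 AGC (Ser): third position 2-fold.
Codon 5 GCG (Ala): third position 4-fold.
Codon 6 UCG (Ser): third position 4-fold.
Codon 7 AAC (Asn): third position 2-fold.
Four-fold degenerate third positions: 3.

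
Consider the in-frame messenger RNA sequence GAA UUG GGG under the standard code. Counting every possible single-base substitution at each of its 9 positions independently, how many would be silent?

6

Codon 1 (GAA, Glu): 1 synonymous substitution.
Codon 2 (UUG, Leu): 2 synonymous substitutions.
Codon 3 (GGG, Gly): 3 synonymous substitutions.
Total: 1 + 2 + 3 = 6.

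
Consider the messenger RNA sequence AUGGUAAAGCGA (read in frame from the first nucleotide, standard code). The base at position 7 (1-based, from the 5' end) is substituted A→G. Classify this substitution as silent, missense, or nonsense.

Position 7 falls in codon 3: AAG → Lys.
After the substitution the codon is GAG → Glu.
Lys ≠ Glu, so this is a missense mutation.

missense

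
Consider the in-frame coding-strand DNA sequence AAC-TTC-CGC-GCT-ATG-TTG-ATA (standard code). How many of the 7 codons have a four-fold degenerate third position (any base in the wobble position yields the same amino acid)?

2

Codon 1 AAC (Asn): third position 2-fold.
Codon 2 TTC (Phe): third position 2-fold.
Codon 3 CGC (Arg): third position 4-fold.
Codon 4 GCT (Ala): third position 4-fold.
Codon 5 ATG (Met): third position 1-fold.
Codon 6 TTG (Leu): third position 2-fold.
Codon 7 ATA (Ile): third position 3-fold.
Four-fold degenerate third positions: 2.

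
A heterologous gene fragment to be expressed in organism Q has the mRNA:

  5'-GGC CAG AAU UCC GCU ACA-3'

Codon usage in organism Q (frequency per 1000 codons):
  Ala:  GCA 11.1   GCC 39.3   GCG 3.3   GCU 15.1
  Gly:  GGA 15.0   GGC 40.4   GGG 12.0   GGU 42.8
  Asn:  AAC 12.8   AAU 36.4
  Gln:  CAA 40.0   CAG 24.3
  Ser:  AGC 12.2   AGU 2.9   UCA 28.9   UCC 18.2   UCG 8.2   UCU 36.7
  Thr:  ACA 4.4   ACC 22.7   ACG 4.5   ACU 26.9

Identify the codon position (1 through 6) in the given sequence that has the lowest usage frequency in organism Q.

Codon 1 GGC (Gly): 40.4 per 1000.
Codon 2 CAG (Gln): 24.3 per 1000.
Codon 3 AAU (Asn): 36.4 per 1000.
Codon 4 UCC (Ser): 18.2 per 1000.
Codon 5 GCU (Ala): 15.1 per 1000.
Codon 6 ACA (Thr): 4.4 per 1000.
Lowest frequency is 4.4 at codon 6.

6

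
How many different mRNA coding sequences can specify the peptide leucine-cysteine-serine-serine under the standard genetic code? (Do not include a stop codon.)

Leu: 6 codons.
Cys: 2 codons.
Ser: 6 codons.
Ser: 6 codons.
6 × 2 × 6 × 6 = 432.

432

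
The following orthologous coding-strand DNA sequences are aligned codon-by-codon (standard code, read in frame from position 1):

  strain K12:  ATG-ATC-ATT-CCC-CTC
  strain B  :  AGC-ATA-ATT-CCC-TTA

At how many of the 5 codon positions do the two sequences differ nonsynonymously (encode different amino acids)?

Codon 1: ATG Met / AGC Ser — nonsynonymous.
Codon 2: ATC Ile / ATA Ile — synonymous.
Codon 3: ATT Ile / ATT Ile — identical.
Codon 4: CCC Pro / CCC Pro — identical.
Codon 5: CTC Leu / TTA Leu — synonymous.
Nonsynonymous differences: 1.

1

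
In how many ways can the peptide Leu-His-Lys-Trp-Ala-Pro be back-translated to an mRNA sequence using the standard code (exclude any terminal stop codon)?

Leu: 6 codons.
His: 2 codons.
Lys: 2 codons.
Trp: 1 codon.
Ala: 4 codons.
Pro: 4 codons.
6 × 2 × 2 × 1 × 4 × 4 = 384.

384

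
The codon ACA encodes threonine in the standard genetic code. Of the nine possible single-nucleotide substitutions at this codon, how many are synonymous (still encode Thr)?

Position 1: none → 0 synonymous.
Position 2: none → 0 synonymous.
Position 3: ACU, ACC, ACG → 3 synonymous.
Total: 0 + 0 + 3 = 3.

3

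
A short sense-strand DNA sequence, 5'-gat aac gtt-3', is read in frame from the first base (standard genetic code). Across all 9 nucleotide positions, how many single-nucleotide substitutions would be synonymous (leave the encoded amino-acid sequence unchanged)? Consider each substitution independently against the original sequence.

Codon 1 (GAT, Asp): 1 synonymous substitution.
Codon 2 (AAC, Asn): 1 synonymous substitution.
Codon 3 (GTT, Val): 3 synonymous substitutions.
Total: 1 + 1 + 3 = 5.

5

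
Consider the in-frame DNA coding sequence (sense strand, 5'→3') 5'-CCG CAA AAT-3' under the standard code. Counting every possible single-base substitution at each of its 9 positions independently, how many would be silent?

Codon 1 (CCG, Pro): 3 synonymous substitutions.
Codon 2 (CAA, Gln): 1 synonymous substitution.
Codon 3 (AAT, Asn): 1 synonymous substitution.
Total: 3 + 1 + 1 = 5.

5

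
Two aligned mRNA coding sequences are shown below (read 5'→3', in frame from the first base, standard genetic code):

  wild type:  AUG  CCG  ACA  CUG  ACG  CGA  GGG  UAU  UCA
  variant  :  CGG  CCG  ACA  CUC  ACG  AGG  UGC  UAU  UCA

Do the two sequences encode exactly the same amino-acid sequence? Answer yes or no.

Codon 1: AUG Met / CGG Arg — nonsynonymous.
Codon 2: CCG Pro / CCG Pro — identical.
Codon 3: ACA Thr / ACA Thr — identical.
Codon 4: CUG Leu / CUC Leu — synonymous.
Codon 5: ACG Thr / ACG Thr — identical.
Codon 6: CGA Arg / AGG Arg — synonymous.
Codon 7: GGG Gly / UGC Cys — nonsynonymous.
Codon 8: UAU Tyr / UAU Tyr — identical.
Codon 9: UCA Ser / UCA Ser — identical.
Nonsynonymous differences: 2 → different protein.

no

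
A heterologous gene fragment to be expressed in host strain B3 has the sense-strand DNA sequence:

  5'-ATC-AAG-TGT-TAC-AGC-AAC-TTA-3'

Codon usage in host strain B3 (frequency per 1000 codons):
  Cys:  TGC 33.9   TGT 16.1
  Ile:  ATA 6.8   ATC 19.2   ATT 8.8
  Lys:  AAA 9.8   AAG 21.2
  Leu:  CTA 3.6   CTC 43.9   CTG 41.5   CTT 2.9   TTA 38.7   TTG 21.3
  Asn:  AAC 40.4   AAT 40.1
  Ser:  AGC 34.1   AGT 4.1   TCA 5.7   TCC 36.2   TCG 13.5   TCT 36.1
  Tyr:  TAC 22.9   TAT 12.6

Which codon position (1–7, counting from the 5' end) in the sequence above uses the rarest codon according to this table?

3

Codon 1 ATC (Ile): 19.2 per 1000.
Codon 2 AAG (Lys): 21.2 per 1000.
Codon 3 TGT (Cys): 16.1 per 1000.
Codon 4 TAC (Tyr): 22.9 per 1000.
Codon 5 AGC (Ser): 34.1 per 1000.
Codon 6 AAC (Asn): 40.4 per 1000.
Codon 7 TTA (Leu): 38.7 per 1000.
Lowest frequency is 16.1 at codon 3.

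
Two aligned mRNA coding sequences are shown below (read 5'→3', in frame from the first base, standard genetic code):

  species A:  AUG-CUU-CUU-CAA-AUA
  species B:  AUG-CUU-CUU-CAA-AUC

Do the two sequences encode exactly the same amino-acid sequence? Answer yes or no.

Codon 1: AUG Met / AUG Met — identical.
Codon 2: CUU Leu / CUU Leu — identical.
Codon 3: CUU Leu / CUU Leu — identical.
Codon 4: CAA Gln / CAA Gln — identical.
Codon 5: AUA Ile / AUC Ile — synonymous.
Nonsynonymous differences: 0 → same protein.

yes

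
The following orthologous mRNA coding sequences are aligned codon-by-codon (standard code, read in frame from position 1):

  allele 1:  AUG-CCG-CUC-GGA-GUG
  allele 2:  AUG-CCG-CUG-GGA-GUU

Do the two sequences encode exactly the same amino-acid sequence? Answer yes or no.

Codon 1: AUG Met / AUG Met — identical.
Codon 2: CCG Pro / CCG Pro — identical.
Codon 3: CUC Leu / CUG Leu — synonymous.
Codon 4: GGA Gly / GGA Gly — identical.
Codon 5: GUG Val / GUU Val — synonymous.
Nonsynonymous differences: 0 → same protein.

yes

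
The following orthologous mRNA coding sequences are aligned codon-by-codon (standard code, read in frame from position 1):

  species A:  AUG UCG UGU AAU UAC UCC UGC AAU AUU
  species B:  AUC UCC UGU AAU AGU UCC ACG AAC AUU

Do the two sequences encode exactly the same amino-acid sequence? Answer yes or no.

Codon 1: AUG Met / AUC Ile — nonsynonymous.
Codon 2: UCG Ser / UCC Ser — synonymous.
Codon 3: UGU Cys / UGU Cys — identical.
Codon 4: AAU Asn / AAU Asn — identical.
Codon 5: UAC Tyr / AGU Ser — nonsynonymous.
Codon 6: UCC Ser / UCC Ser — identical.
Codon 7: UGC Cys / ACG Thr — nonsynonymous.
Codon 8: AAU Asn / AAC Asn — synonymous.
Codon 9: AUU Ile / AUU Ile — identical.
Nonsynonymous differences: 3 → different protein.

no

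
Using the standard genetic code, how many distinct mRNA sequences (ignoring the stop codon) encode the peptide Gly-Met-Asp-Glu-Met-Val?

64

Gly: 4 codons.
Met: 1 codon.
Asp: 2 codons.
Glu: 2 codons.
Met: 1 codon.
Val: 4 codons.
4 × 1 × 2 × 2 × 1 × 4 = 64.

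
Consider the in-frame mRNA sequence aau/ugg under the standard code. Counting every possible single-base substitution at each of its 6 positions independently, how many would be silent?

1

Codon 1 (AAU, Asn): 1 synonymous substitution.
Codon 2 (UGG, Trp): 0 synonymous substitutions.
Total: 1 + 0 = 1.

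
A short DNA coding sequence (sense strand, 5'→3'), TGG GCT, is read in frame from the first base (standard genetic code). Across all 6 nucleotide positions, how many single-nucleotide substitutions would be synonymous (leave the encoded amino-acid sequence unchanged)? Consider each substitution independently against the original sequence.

Codon 1 (TGG, Trp): 0 synonymous substitutions.
Codon 2 (GCT, Ala): 3 synonymous substitutions.
Total: 0 + 3 = 3.

3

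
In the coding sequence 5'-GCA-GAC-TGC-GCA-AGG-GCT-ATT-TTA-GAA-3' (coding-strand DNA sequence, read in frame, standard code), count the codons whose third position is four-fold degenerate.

3

Codon 1 GCA (Ala): third position 4-fold.
Codon 2 GAC (Asp): third position 2-fold.
Codon 3 TGC (Cys): third position 2-fold.
Codon 4 GCA (Ala): third position 4-fold.
Codon 5 AGG (Arg): third position 2-fold.
Codon 6 GCT (Ala): third position 4-fold.
Codon 7 ATT (Ile): third position 3-fold.
Codon 8 TTA (Leu): third position 2-fold.
Codon 9 GAA (Glu): third position 2-fold.
Four-fold degenerate third positions: 3.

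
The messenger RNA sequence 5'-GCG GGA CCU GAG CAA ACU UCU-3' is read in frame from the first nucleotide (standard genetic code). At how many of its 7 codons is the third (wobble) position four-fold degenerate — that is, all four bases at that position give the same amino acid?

Codon 1 GCG (Ala): third position 4-fold.
Codon 2 GGA (Gly): third position 4-fold.
Codon 3 CCU (Pro): third position 4-fold.
Codon 4 GAG (Glu): third position 2-fold.
Codon 5 CAA (Gln): third position 2-fold.
Codon 6 ACU (Thr): third position 4-fold.
Codon 7 UCU (Ser): third position 4-fold.
Four-fold degenerate third positions: 5.

5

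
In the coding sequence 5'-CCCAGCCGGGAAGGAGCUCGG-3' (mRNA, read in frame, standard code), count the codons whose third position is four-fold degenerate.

5

Codon 1 CCC (Pro): third position 4-fold.
Codon 2 AGC (Ser): third position 2-fold.
Codon 3 CGG (Arg): third position 4-fold.
Codon 4 GAA (Glu): third position 2-fold.
Codon 5 GGA (Gly): third position 4-fold.
Codon 6 GCU (Ala): third position 4-fold.
Codon 7 CGG (Arg): third position 4-fold.
Four-fold degenerate third positions: 5.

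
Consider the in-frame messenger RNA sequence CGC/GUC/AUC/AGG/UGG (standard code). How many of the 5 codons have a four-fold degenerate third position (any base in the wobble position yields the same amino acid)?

Codon 1 CGC (Arg): third position 4-fold.
Codon 2 GUC (Val): third position 4-fold.
Codon 3 AUC (Ile): third position 3-fold.
Codon 4 AGG (Arg): third position 2-fold.
Codon 5 UGG (Trp): third position 1-fold.
Four-fold degenerate third positions: 2.

2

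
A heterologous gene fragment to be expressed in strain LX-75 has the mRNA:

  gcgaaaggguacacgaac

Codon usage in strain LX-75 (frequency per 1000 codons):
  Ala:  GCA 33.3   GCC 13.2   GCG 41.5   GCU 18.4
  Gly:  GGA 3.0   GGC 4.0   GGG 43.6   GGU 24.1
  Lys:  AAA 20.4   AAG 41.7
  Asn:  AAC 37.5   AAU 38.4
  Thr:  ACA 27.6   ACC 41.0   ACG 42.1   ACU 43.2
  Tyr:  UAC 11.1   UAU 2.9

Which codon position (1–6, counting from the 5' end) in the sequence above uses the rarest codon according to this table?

4

Codon 1 GCG (Ala): 41.5 per 1000.
Codon 2 AAA (Lys): 20.4 per 1000.
Codon 3 GGG (Gly): 43.6 per 1000.
Codon 4 UAC (Tyr): 11.1 per 1000.
Codon 5 ACG (Thr): 42.1 per 1000.
Codon 6 AAC (Asn): 37.5 per 1000.
Lowest frequency is 11.1 at codon 4.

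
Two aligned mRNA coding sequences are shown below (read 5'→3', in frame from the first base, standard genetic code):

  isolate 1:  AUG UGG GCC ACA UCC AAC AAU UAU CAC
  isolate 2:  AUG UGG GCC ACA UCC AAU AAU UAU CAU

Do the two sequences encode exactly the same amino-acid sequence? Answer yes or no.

Codon 1: AUG Met / AUG Met — identical.
Codon 2: UGG Trp / UGG Trp — identical.
Codon 3: GCC Ala / GCC Ala — identical.
Codon 4: ACA Thr / ACA Thr — identical.
Codon 5: UCC Ser / UCC Ser — identical.
Codon 6: AAC Asn / AAU Asn — synonymous.
Codon 7: AAU Asn / AAU Asn — identical.
Codon 8: UAU Tyr / UAU Tyr — identical.
Codon 9: CAC His / CAU His — synonymous.
Nonsynonymous differences: 0 → same protein.

yes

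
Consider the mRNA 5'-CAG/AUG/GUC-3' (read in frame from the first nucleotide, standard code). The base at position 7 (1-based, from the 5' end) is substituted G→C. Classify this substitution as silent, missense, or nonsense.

missense

Position 7 falls in codon 3: GUC → Val.
After the substitution the codon is CUC → Leu.
Val ≠ Leu, so this is a missense mutation.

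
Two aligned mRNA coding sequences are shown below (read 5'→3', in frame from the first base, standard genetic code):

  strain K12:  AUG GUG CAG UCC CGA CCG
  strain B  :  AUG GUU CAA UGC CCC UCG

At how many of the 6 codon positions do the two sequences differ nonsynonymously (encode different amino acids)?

Codon 1: AUG Met / AUG Met — identical.
Codon 2: GUG Val / GUU Val — synonymous.
Codon 3: CAG Gln / CAA Gln — synonymous.
Codon 4: UCC Ser / UGC Cys — nonsynonymous.
Codon 5: CGA Arg / CCC Pro — nonsynonymous.
Codon 6: CCG Pro / UCG Ser — nonsynonymous.
Nonsynonymous differences: 3.

3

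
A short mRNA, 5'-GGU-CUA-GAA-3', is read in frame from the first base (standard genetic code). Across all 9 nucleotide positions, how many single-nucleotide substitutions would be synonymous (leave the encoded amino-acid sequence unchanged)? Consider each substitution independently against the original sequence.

Codon 1 (GGU, Gly): 3 synonymous substitutions.
Codon 2 (CUA, Leu): 4 synonymous substitutions.
Codon 3 (GAA, Glu): 1 synonymous substitution.
Total: 3 + 4 + 1 = 8.

8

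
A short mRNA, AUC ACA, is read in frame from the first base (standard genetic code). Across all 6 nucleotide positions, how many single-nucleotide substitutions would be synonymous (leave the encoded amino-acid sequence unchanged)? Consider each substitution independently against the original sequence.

5

Codon 1 (AUC, Ile): 2 synonymous substitutions.
Codon 2 (ACA, Thr): 3 synonymous substitutions.
Total: 2 + 3 = 5.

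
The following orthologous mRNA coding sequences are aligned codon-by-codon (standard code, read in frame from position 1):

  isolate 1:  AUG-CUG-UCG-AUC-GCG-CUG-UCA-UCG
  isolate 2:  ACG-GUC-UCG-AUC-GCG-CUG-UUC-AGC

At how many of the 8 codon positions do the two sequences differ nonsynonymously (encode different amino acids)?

Codon 1: AUG Met / ACG Thr — nonsynonymous.
Codon 2: CUG Leu / GUC Val — nonsynonymous.
Codon 3: UCG Ser / UCG Ser — identical.
Codon 4: AUC Ile / AUC Ile — identical.
Codon 5: GCG Ala / GCG Ala — identical.
Codon 6: CUG Leu / CUG Leu — identical.
Codon 7: UCA Ser / UUC Phe — nonsynonymous.
Codon 8: UCG Ser / AGC Ser — synonymous.
Nonsynonymous differences: 3.

3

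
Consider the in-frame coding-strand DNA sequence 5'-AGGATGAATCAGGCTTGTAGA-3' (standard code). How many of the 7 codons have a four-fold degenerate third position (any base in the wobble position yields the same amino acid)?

1

Codon 1 AGG (Arg): third position 2-fold.
Codon 2 ATG (Met): third position 1-fold.
Codon 3 AAT (Asn): third position 2-fold.
Codon 4 CAG (Gln): third position 2-fold.
Codon 5 GCT (Ala): third position 4-fold.
Codon 6 TGT (Cys): third position 2-fold.
Codon 7 AGA (Arg): third position 2-fold.
Four-fold degenerate third positions: 1.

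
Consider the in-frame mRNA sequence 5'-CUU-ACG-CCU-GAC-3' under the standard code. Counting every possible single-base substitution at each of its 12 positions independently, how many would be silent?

Codon 1 (CUU, Leu): 3 synonymous substitutions.
Codon 2 (ACG, Thr): 3 synonymous substitutions.
Codon 3 (CCU, Pro): 3 synonymous substitutions.
Codon 4 (GAC, Asp): 1 synonymous substitution.
Total: 3 + 3 + 3 + 1 = 10.

10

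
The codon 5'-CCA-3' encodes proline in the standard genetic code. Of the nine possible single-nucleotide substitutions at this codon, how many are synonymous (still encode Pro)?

Position 1: none → 0 synonymous.
Position 2: none → 0 synonymous.
Position 3: CCU, CCC, CCG → 3 synonymous.
Total: 0 + 0 + 3 = 3.

3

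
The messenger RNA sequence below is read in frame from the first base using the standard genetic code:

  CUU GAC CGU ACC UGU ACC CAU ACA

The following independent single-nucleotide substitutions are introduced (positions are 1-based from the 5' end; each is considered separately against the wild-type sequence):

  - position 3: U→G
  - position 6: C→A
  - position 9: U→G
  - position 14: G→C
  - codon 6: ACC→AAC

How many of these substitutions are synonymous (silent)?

Codon 1: CUU (Leu) → CUG (Leu) — synonymous.
Codon 2: GAC (Asp) → GAA (Glu) — missense.
Codon 3: CGU (Arg) → CGG (Arg) — synonymous.
Codon 5: UGU (Cys) → UCU (Ser) — missense.
Codon 6: ACC (Thr) → AAC (Asn) — missense.
Synonymous: 2 of 5.

2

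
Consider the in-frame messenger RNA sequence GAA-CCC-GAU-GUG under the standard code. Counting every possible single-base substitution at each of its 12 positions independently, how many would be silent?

Codon 1 (GAA, Glu): 1 synonymous substitution.
Codon 2 (CCC, Pro): 3 synonymous substitutions.
Codon 3 (GAU, Asp): 1 synonymous substitution.
Codon 4 (GUG, Val): 3 synonymous substitutions.
Total: 1 + 3 + 1 + 3 = 8.

8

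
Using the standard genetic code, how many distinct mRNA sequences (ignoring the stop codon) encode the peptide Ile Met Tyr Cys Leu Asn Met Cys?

Ile: 3 codons.
Met: 1 codon.
Tyr: 2 codons.
Cys: 2 codons.
Leu: 6 codons.
Asn: 2 codons.
Met: 1 codon.
Cys: 2 codons.
3 × 1 × 2 × 2 × 6 × 2 × 1 × 2 = 288.

288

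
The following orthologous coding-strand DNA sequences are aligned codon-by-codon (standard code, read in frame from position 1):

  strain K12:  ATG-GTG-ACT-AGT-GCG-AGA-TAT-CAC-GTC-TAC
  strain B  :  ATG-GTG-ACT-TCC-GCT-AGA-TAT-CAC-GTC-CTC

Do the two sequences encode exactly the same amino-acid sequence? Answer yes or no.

no

Codon 1: ATG Met / ATG Met — identical.
Codon 2: GTG Val / GTG Val — identical.
Codon 3: ACT Thr / ACT Thr — identical.
Codon 4: AGT Ser / TCC Ser — synonymous.
Codon 5: GCG Ala / GCT Ala — synonymous.
Codon 6: AGA Arg / AGA Arg — identical.
Codon 7: TAT Tyr / TAT Tyr — identical.
Codon 8: CAC His / CAC His — identical.
Codon 9: GTC Val / GTC Val — identical.
Codon 10: TAC Tyr / CTC Leu — nonsynonymous.
Nonsynonymous differences: 1 → different protein.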